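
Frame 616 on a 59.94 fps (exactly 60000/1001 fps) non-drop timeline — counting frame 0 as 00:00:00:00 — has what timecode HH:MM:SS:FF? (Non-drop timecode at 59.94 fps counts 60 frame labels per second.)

00:00:10:16

616 ÷ 60 = 10 full seconds, remainder 16 frames.
10 s = 0 h 0 min 10 s.
Timecode: 00:00:10:16.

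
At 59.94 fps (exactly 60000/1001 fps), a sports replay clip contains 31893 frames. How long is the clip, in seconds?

Running time = 31893 / (60000/1001) = 532.08155 s.

532.08155 seconds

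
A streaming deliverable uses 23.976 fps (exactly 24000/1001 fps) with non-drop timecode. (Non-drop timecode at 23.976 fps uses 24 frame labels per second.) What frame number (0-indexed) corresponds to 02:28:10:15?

Total seconds to the label: (2 × 3600 + 28 × 60 + 10) = 8890.
Frame index = 8890 × 24 + 15 = 213375.

213375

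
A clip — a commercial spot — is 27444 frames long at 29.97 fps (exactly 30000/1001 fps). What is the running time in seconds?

Running time = 27444 / (30000/1001) = 915.7148 s.

915.7148 seconds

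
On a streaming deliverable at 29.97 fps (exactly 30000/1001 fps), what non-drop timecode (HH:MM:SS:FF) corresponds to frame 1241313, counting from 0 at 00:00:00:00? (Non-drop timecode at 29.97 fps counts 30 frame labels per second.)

1241313 ÷ 30 = 41377 full seconds, remainder 3 frames.
41377 s = 11 h 29 min 37 s.
Timecode: 11:29:37:03.

11:29:37:03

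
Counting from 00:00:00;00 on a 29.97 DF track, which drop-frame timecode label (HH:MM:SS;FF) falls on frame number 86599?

Each 10-minute DF block holds 10 × 60 × 30 − 9 × 2 = 17982 frames. 86599 ÷ 17982 → 4 full blocks, remainder 14671.
Within the partial block the first minute is 1800 frames and each further minute 1798, so 8 further minute boundaries passed. Total skipped labels = 18 × 4 + 2 × 8 = 88.
Non-drop label index = 86599 + 88 = 86687; at 30 labels/s that is 00:48:09:17, i.e. DF 00:48:09;17.

00:48:09;17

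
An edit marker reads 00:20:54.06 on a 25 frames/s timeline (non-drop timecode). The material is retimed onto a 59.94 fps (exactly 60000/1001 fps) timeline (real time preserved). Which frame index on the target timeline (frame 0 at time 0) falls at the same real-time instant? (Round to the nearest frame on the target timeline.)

Source frame index: (0×3600 + 20×60 + 54) × 25 + 6 = 31356.
Real time: 31356 / (25) = 31356/25 s.
Target frame: (31356/25) × (60000/1001) = 5788800/77 ≈ 75179.221 → 75179.

frame 75179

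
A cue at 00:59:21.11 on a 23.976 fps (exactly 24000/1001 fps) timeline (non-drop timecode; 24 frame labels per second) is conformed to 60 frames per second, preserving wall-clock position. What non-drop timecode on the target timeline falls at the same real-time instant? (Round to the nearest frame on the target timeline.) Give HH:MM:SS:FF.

00:59:25:01

Source frame index: (0×3600 + 59×60 + 21) × 24 + 11 = 85475.
Real time: 85475 / (24000/1001) = 3422419/960 s.
Target frame: (3422419/960) × (60) = 3422419/16 ≈ 213901.188 → 213901.
At 60 labels/s: frame 213901 → 00:59:25:01.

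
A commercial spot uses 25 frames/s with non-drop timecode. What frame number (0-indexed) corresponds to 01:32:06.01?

Total seconds to the label: (1 × 3600 + 32 × 60 + 6) = 5526.
Frame index = 5526 × 25 + 1 = 138151.

frame 138151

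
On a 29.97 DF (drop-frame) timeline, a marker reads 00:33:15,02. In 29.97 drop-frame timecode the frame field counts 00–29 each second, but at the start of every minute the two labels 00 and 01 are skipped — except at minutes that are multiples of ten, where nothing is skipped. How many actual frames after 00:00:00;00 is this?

59792

Complete 10-minute blocks: 3, each 17982 frames → 53946.
Remaining 3 whole minutes in the current block: 1800 + 2 × 1798 = 5396 frames.
Within the current minute: 15 × 30 + 2 − 2 = 450 (labels ;00/;01 skipped at this minute). Total = 53946 + 5396 + 450 = 59792.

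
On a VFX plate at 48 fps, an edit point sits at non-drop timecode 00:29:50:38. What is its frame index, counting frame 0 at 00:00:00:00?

Total seconds to the label: (0 × 3600 + 29 × 60 + 50) = 1790.
Frame index = 1790 × 48 + 38 = 85958.

85958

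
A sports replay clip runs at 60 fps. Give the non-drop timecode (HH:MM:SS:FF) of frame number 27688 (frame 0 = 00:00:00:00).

00:07:41:28

27688 ÷ 60 = 461 full seconds, remainder 28 frames.
461 s = 0 h 7 min 41 s.
Timecode: 00:07:41:28.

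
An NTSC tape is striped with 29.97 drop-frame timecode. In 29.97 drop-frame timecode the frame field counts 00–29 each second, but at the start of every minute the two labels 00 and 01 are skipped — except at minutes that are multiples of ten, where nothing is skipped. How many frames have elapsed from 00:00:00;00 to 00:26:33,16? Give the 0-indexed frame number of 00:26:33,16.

47758

Complete 10-minute blocks: 2, each 17982 frames → 35964.
Remaining 6 whole minutes in the current block: 1800 + 5 × 1798 = 10790 frames.
Within the current minute: 33 × 30 + 16 − 2 = 1004 (labels ;00/;01 skipped at this minute). Total = 35964 + 10790 + 1004 = 47758.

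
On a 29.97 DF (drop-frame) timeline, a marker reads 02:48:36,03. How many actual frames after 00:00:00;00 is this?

Complete 10-minute blocks: 16, each 17982 frames → 287712.
Remaining 8 whole minutes in the current block: 1800 + 7 × 1798 = 14386 frames.
Within the current minute: 36 × 30 + 3 − 2 = 1081 (labels ;00/;01 skipped at this minute). Total = 287712 + 14386 + 1081 = 303179.

303179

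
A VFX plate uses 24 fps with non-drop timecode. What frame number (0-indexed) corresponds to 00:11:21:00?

Total seconds to the label: (0 × 3600 + 11 × 60 + 21) = 681.
Frame index = 681 × 24 + 0 = 16344.

frame 16344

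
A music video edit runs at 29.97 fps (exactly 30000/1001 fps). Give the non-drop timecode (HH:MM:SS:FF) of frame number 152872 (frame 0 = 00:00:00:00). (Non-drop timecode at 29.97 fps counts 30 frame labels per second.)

01:24:55:22

152872 ÷ 30 = 5095 full seconds, remainder 22 frames.
5095 s = 1 h 24 min 55 s.
Timecode: 01:24:55:22.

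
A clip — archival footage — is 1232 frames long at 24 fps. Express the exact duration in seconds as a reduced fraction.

154/3 seconds

Running time = 1232 ÷ (24) = 1232 × 1/24 = 154/3 s.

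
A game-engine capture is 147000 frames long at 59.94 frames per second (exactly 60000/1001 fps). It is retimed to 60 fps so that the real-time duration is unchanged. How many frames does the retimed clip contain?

147147 frames

Target frames = source frames × (target rate / source rate) = 147000 × (60)/(60000/1001) = 147000 × 1001/1000 = 147147.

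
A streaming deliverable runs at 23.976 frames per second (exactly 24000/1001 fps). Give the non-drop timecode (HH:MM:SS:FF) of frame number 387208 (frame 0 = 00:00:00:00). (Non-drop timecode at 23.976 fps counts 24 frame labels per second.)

04:28:53:16

387208 ÷ 24 = 16133 full seconds, remainder 16 frames.
16133 s = 4 h 28 min 53 s.
Timecode: 04:28:53:16.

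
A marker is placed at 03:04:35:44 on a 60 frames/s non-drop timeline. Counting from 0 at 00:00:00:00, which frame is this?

Total seconds to the label: (3 × 3600 + 4 × 60 + 35) = 11075.
Frame index = 11075 × 60 + 44 = 664544.

frame 664544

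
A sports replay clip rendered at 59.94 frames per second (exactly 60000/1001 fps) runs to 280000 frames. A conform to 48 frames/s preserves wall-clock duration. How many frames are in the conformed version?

Target frames = source frames × (target rate / source rate) = 280000 × (48)/(60000/1001) = 280000 × 1001/1250 = 224224.

224224 frames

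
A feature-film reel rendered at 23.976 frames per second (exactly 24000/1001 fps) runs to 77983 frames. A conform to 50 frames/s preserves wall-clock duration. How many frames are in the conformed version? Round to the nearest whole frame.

162627 frames

Frames at target rate = 77983 × (50) / (24000/1001) = 78060983/480 ≈ 162627.048.
Nearest whole frame: 162627.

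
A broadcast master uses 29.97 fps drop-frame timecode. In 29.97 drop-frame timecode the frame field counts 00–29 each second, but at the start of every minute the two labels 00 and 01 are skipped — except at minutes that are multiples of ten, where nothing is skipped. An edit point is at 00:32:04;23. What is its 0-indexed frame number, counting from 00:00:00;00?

As if non-drop at 30 labels/s: (0 × 3600 + 32 × 60 + 4) × 30 + 23 = 57743.
Minute boundaries passed: 32; those not divisible by 10: 32 − 3 = 29; dropped labels = 2 × 29 = 58.
Actual frame index = 57743 − 58 = 57685.

57685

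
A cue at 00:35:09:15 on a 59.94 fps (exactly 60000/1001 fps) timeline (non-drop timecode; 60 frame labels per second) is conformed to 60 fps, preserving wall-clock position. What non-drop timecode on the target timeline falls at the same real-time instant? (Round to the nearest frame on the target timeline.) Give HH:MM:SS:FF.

00:35:11:22

Source frame index: (0×3600 + 35×60 + 9) × 60 + 15 = 126555.
Real time: 126555 / (60000/1001) = 8445437/4000 s.
Target frame: (8445437/4000) × (60) = 25336311/200 ≈ 126681.555 → 126682.
At 60 labels/s: frame 126682 → 00:35:11:22.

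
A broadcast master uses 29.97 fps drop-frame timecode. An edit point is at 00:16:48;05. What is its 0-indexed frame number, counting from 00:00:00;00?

As if non-drop at 30 labels/s: (0 × 3600 + 16 × 60 + 48) × 30 + 5 = 30245.
Minute boundaries passed: 16; those not divisible by 10: 16 − 1 = 15; dropped labels = 2 × 15 = 30.
Actual frame index = 30245 − 30 = 30215.

30215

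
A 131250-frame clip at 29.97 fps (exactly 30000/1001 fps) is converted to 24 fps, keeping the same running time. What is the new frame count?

105105 frames

Target frames = source frames × (target rate / source rate) = 131250 × (24)/(30000/1001) = 131250 × 1001/1250 = 105105.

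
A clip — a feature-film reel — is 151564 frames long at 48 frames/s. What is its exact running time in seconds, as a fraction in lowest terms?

37891/12 seconds

Running time = 151564 ÷ (48) = 151564 × 1/48 = 37891/12 s.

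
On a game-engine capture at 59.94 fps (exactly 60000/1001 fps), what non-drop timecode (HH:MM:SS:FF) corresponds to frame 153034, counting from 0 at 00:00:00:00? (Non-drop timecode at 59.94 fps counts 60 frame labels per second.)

00:42:30:34

153034 ÷ 60 = 2550 full seconds, remainder 34 frames.
2550 s = 0 h 42 min 30 s.
Timecode: 00:42:30:34.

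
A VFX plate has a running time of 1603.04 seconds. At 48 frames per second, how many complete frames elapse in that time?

76945 frames

Frames = 1603.04 × 48 = 1923648/25 ≈ 76945.9200.
Complete frames: 76945.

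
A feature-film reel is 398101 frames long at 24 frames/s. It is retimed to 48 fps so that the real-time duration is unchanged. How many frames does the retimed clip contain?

796202 frames

Frames at target rate = 398101 × (48) / (24) = 796202.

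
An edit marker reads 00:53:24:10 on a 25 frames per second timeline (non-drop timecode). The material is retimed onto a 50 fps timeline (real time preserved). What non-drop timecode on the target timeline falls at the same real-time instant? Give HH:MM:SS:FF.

Source frame index: (0×3600 + 53×60 + 24) × 25 + 10 = 80110.
Real time: 80110 / (25) = 16022/5 s.
Target frame: (16022/5) × (50) = 160220.
At 50 labels/s: frame 160220 → 00:53:24:20.

00:53:24:20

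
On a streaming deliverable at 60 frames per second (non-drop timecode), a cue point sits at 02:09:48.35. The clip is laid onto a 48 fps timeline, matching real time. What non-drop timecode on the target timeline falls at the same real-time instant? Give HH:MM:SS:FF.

Source frame index: (2×3600 + 9×60 + 48) × 60 + 35 = 467315.
Real time: 467315 / (60) = 93463/12 s.
Target frame: (93463/12) × (48) = 373852.
At 48 labels/s: frame 373852 → 02:09:48:28.

02:09:48:28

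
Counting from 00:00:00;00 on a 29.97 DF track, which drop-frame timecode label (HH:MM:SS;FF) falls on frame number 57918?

Each 10-minute DF block holds 10 × 60 × 30 − 9 × 2 = 17982 frames. 57918 ÷ 17982 → 3 full blocks, remainder 3972.
Within the partial block the first minute is 1800 frames and each further minute 1798, so 2 further minute boundaries passed. Total skipped labels = 18 × 3 + 2 × 2 = 58.
Non-drop label index = 57918 + 58 = 57976; at 30 labels/s that is 00:32:12:16, i.e. DF 00:32:12;16.

00:32:12;16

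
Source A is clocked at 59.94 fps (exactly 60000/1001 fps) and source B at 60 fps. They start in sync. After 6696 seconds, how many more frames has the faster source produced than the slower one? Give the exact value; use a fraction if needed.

A emits 60000/1001 × 6696 = 401760000/1001 frames; B emits 60 × 6696 = 401760.
Difference = 401760/1001 frames (≈ 401.3586); B is ahead of A.

401760/1001 frames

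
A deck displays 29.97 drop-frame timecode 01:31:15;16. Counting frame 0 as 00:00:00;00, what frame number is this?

164102

Complete 10-minute blocks: 9, each 17982 frames → 161838.
Remaining 1 whole minute in the current block: 1800 + 0 × 1798 = 1800 frames.
Within the current minute: 15 × 30 + 16 − 2 = 464 (labels ;00/;01 skipped at this minute). Total = 161838 + 1800 + 464 = 164102.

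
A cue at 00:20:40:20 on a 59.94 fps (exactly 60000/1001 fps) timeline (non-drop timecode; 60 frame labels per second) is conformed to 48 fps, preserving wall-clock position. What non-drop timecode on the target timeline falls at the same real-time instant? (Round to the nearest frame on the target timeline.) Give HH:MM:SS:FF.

Source frame index: (0×3600 + 20×60 + 40) × 60 + 20 = 74420.
Real time: 74420 / (60000/1001) = 3724721/3000 s.
Target frame: (3724721/3000) × (48) = 7449442/125 ≈ 59595.536 → 59596.
At 48 labels/s: frame 59596 → 00:20:41:28.

00:20:41:28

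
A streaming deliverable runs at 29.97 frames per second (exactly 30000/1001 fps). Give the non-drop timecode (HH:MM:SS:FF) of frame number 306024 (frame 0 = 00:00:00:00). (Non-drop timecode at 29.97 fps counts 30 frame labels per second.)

02:50:00:24

306024 ÷ 30 = 10200 full seconds, remainder 24 frames.
10200 s = 2 h 50 min 0 s.
Timecode: 02:50:00:24.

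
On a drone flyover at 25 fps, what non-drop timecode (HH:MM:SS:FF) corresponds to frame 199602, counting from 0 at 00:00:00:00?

02:13:04:02

199602 ÷ 25 = 7984 full seconds, remainder 2 frames.
7984 s = 2 h 13 min 4 s.
Timecode: 02:13:04:02.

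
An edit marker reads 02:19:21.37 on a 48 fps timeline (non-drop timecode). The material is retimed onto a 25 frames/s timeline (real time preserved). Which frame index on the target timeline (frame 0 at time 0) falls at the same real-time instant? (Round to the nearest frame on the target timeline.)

frame 209044

Source frame index: (2×3600 + 19×60 + 21) × 48 + 37 = 401365.
Real time: 401365 / (48) = 401365/48 s.
Target frame: (401365/48) × (25) = 10034125/48 ≈ 209044.271 → 209044.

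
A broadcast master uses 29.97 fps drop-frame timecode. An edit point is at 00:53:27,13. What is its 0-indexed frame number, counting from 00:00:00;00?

96127

As if non-drop at 30 labels/s: (0 × 3600 + 53 × 60 + 27) × 30 + 13 = 96223.
Minute boundaries passed: 53; those not divisible by 10: 53 − 5 = 48; dropped labels = 2 × 48 = 96.
Actual frame index = 96223 − 96 = 96127.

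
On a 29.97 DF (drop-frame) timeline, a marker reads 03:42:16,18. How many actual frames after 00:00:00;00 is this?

Complete 10-minute blocks: 22, each 17982 frames → 395604.
Remaining 2 whole minutes in the current block: 1800 + 1 × 1798 = 3598 frames.
Within the current minute: 16 × 30 + 18 − 2 = 496 (labels ;00/;01 skipped at this minute). Total = 395604 + 3598 + 496 = 399698.

399698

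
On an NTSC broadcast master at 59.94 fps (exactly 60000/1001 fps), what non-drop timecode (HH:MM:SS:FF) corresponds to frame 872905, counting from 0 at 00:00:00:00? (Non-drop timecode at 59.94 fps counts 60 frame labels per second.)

872905 ÷ 60 = 14548 full seconds, remainder 25 frames.
14548 s = 4 h 2 min 28 s.
Timecode: 04:02:28:25.

04:02:28:25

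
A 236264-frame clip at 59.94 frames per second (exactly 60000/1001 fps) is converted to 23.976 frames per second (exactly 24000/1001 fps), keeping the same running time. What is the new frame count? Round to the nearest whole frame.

94506 frames

Frames at target rate = 236264 × (24000/1001) / (60000/1001) = 472528/5 ≈ 94505.600.
Nearest whole frame: 94506.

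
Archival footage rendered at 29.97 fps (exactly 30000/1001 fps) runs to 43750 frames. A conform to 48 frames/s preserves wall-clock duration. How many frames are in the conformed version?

Target frames = source frames × (target rate / source rate) = 43750 × (48)/(30000/1001) = 43750 × 1001/625 = 70070.

70070 frames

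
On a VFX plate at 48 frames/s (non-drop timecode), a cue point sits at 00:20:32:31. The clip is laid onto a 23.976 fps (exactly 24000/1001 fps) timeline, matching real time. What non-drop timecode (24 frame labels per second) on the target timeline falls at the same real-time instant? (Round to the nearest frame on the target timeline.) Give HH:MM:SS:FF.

Source frame index: (0×3600 + 20×60 + 32) × 48 + 31 = 59167.
Real time: 59167 / (48) = 59167/48 s.
Target frame: (59167/48) × (24000/1001) = 29583500/1001 ≈ 29553.946 → 29554.
At 24 labels/s: frame 29554 → 00:20:31:10.

00:20:31:10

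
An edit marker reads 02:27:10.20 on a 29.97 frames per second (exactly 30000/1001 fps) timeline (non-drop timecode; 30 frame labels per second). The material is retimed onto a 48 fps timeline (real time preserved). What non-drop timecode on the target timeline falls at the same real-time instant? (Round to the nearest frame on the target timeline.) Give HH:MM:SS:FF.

02:27:19:24

Source frame index: (2×3600 + 27×60 + 10) × 30 + 20 = 264920.
Real time: 264920 / (30000/1001) = 6629623/750 s.
Target frame: (6629623/750) × (48) = 53036984/125 ≈ 424295.872 → 424296.
At 48 labels/s: frame 424296 → 02:27:19:24.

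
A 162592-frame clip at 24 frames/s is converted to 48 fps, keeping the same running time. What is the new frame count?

325184 frames

Target frames = source frames × (target rate / source rate) = 162592 × (48)/(24) = 162592 × 2 = 325184.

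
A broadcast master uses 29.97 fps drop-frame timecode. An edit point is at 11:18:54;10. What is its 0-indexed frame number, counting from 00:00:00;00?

1220808

Complete 10-minute blocks: 67, each 17982 frames → 1204794.
Remaining 8 whole minutes in the current block: 1800 + 7 × 1798 = 14386 frames.
Within the current minute: 54 × 30 + 10 − 2 = 1628 (labels ;00/;01 skipped at this minute). Total = 1204794 + 14386 + 1628 = 1220808.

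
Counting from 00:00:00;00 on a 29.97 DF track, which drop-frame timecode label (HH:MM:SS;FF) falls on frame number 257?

00:00:08;17

Ten DF minutes hold 17982 frames, so frame 257 lies in block 0 (frames 0–17981) with 257 frames into that block.
The block's first minute is 1800 frames and the rest 1798 each; 257 frames reaches minute 0, so 0 × 18 + 0 × 2 = 0 labels have been skipped so far.
Adding those back, label number 257 + 0 = 257 at 30 labels/s is 8 s + 17 f = 0 h 0 min 8 s frame 17, i.e. 00:00:08;17.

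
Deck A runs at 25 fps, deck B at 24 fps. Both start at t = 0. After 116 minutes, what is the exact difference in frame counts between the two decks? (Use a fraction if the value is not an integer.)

6960 frames

116 min = 6960 s.
A emits 25 × 6960 = 174000 frames; B emits 24 × 6960 = 167040.
Difference = 6960 frames; B is behind A.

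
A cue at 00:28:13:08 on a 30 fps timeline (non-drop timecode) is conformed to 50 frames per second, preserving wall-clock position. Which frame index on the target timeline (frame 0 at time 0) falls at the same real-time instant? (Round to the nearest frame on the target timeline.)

frame 84663

Source frame index: (0×3600 + 28×60 + 13) × 30 + 8 = 50798.
Real time: 50798 / (30) = 25399/15 s.
Target frame: (25399/15) × (50) = 253990/3 ≈ 84663.333 → 84663.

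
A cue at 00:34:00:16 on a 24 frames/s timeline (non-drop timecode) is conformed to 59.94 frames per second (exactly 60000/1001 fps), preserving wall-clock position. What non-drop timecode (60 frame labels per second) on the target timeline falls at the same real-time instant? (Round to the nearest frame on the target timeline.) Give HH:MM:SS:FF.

Source frame index: (0×3600 + 34×60 + 0) × 24 + 16 = 48976.
Real time: 48976 / (24) = 6122/3 s.
Target frame: (6122/3) × (60000/1001) = 122440000/1001 ≈ 122317.682 → 122318.
At 60 labels/s: frame 122318 → 00:33:58:38.

00:33:58:38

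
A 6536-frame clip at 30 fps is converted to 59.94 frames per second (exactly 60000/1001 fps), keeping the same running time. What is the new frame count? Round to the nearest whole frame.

Frames at target rate = 6536 × (60000/1001) / (30) = 13072000/1001 ≈ 13058.941.
Nearest whole frame: 13059.

13059 frames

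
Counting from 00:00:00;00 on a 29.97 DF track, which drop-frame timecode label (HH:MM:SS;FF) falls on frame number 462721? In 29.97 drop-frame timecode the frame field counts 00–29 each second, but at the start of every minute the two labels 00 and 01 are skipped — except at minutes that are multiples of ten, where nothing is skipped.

04:17:19;15

Each 10-minute DF block holds 10 × 60 × 30 − 9 × 2 = 17982 frames. 462721 ÷ 17982 → 25 full blocks, remainder 13171.
Within the partial block the first minute is 1800 frames and each further minute 1798, so 7 further minute boundaries passed. Total skipped labels = 18 × 25 + 2 × 7 = 464.
Non-drop label index = 462721 + 464 = 463185; at 30 labels/s that is 04:17:19:15, i.e. DF 04:17:19;15.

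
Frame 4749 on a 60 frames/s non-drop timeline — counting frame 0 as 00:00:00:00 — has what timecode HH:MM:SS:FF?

4749 ÷ 60 = 79 full seconds, remainder 9 frames.
79 s = 0 h 1 min 19 s.
Timecode: 00:01:19:09.

00:01:19:09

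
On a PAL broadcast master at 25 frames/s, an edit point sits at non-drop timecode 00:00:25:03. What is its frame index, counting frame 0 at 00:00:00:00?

Total seconds to the label: (0 × 3600 + 0 × 60 + 25) = 25.
Frame index = 25 × 25 + 3 = 628.

628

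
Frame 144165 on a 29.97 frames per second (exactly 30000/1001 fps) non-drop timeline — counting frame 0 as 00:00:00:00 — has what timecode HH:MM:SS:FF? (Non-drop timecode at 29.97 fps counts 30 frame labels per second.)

144165 ÷ 30 = 4805 full seconds, remainder 15 frames.
4805 s = 1 h 20 min 5 s.
Timecode: 01:20:05:15.

01:20:05:15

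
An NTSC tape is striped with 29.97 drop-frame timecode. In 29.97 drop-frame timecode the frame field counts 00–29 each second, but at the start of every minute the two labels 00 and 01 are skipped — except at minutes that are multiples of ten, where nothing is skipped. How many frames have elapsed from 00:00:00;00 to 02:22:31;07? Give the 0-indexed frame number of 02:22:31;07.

256281

As if non-drop at 30 labels/s: (2 × 3600 + 22 × 60 + 31) × 30 + 7 = 256537.
Minute boundaries passed: 142; those not divisible by 10: 142 − 14 = 128; dropped labels = 2 × 128 = 256.
Actual frame index = 256537 − 256 = 256281.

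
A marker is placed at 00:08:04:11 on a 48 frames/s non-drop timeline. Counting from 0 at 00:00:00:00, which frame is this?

frame 23243

Total seconds to the label: (0 × 3600 + 8 × 60 + 4) = 484.
Frame index = 484 × 48 + 11 = 23243.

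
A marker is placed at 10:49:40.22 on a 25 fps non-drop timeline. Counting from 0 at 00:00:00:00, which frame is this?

frame 974522

Total seconds to the label: (10 × 3600 + 49 × 60 + 40) = 38980.
Frame index = 38980 × 25 + 22 = 974522.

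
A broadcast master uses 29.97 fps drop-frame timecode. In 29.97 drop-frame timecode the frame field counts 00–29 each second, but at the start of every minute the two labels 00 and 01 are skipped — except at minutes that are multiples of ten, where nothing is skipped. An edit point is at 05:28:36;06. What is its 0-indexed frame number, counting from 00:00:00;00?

590894

Complete 10-minute blocks: 32, each 17982 frames → 575424.
Remaining 8 whole minutes in the current block: 1800 + 7 × 1798 = 14386 frames.
Within the current minute: 36 × 30 + 6 − 2 = 1084 (labels ;00/;01 skipped at this minute). Total = 575424 + 14386 + 1084 = 590894.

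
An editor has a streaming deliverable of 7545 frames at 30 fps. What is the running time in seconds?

Running time = 7545 / (30) = 251.5 s.

251.5 seconds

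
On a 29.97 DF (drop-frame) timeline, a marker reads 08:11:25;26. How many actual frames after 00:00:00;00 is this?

883692

Complete 10-minute blocks: 49, each 17982 frames → 881118.
Remaining 1 whole minute in the current block: 1800 + 0 × 1798 = 1800 frames.
Within the current minute: 25 × 30 + 26 − 2 = 774 (labels ;00/;01 skipped at this minute). Total = 881118 + 1800 + 774 = 883692.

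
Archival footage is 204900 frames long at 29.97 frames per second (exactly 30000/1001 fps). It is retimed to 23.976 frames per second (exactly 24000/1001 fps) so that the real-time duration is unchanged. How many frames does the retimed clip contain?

163920 frames

Target frames = source frames × (target rate / source rate) = 204900 × (24000/1001)/(30000/1001) = 204900 × 4/5 = 163920.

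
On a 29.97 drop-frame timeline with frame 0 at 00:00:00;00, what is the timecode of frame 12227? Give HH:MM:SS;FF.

Ten DF minutes hold 17982 frames, so frame 12227 lies in block 0 (frames 0–17981) with 12227 frames into that block.
The block's first minute is 1800 frames and the rest 1798 each; 12227 frames reaches minute 6, so 0 × 18 + 6 × 2 = 12 labels have been skipped so far.
Adding those back, label number 12227 + 12 = 12239 at 30 labels/s is 407 s + 29 f = 0 h 6 min 47 s frame 29, i.e. 00:06:47;29.

00:06:47;29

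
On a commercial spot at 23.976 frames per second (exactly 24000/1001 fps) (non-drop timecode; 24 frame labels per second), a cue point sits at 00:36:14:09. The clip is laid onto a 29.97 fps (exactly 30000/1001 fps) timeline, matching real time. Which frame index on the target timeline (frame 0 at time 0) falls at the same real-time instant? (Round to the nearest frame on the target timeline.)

Source frame index: (0×3600 + 36×60 + 14) × 24 + 9 = 52185.
Real time: 52185 / (24000/1001) = 3482479/1600 s.
Target frame: (3482479/1600) × (30000/1001) = 260925/4 ≈ 65231.250 → 65231.

frame 65231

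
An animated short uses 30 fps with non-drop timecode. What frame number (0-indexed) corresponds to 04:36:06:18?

496998

Total seconds to the label: (4 × 3600 + 36 × 60 + 6) = 16566.
Frame index = 16566 × 30 + 18 = 496998.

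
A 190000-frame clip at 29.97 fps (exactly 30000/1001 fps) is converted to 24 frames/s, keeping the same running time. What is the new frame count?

152152 frames

Target frames = source frames × (target rate / source rate) = 190000 × (24)/(30000/1001) = 190000 × 1001/1250 = 152152.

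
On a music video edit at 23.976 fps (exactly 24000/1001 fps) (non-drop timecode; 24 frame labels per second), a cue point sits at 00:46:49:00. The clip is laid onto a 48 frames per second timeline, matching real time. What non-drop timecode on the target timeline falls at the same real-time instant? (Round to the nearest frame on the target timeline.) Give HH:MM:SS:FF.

Source frame index: (0×3600 + 46×60 + 49) × 24 + 0 = 67416.
Real time: 67416 / (24000/1001) = 2811809/1000 s.
Target frame: (2811809/1000) × (48) = 16870854/125 ≈ 134966.832 → 134967.
At 48 labels/s: frame 134967 → 00:46:51:39.

00:46:51:39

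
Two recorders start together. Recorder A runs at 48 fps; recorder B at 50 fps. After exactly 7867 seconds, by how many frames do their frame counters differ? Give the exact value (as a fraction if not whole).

15734 frames

A emits 48 × 7867 = 377616 frames; B emits 50 × 7867 = 393350.
Difference = 15734 frames; B is ahead of A.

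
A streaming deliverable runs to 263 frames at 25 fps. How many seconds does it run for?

Running time = 263 / (25) = 10.52 s.

10.52 seconds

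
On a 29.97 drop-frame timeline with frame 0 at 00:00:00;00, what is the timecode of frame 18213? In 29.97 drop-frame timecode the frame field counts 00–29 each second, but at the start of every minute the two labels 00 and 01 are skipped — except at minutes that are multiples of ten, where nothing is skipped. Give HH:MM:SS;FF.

00:10:07;21

Ten DF minutes hold 17982 frames, so frame 18213 lies in block 1 (frames 17982–35963) with 231 frames into that block.
The block's first minute is 1800 frames and the rest 1798 each; 231 frames reaches minute 0, so 1 × 18 + 0 × 2 = 18 labels have been skipped so far.
Adding those back, label number 18213 + 18 = 18231 at 30 labels/s is 607 s + 21 f = 0 h 10 min 7 s frame 21, i.e. 00:10:07;21.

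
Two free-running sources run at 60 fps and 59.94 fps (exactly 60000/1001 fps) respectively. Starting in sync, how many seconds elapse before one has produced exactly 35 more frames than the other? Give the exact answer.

7007/12 seconds

The gap grows by |60000/1001 − 60| = 60/1001 frames per second.
Time for a 35-frame gap: 35 ÷ (60/1001) = 7007/12 s.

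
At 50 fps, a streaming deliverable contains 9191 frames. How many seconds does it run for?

Running time = 9191 / (50) = 183.82 s.

183.82 seconds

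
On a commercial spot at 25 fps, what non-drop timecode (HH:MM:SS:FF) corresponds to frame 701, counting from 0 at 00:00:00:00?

701 ÷ 25 = 28 full seconds, remainder 1 frame.
28 s = 0 h 0 min 28 s.
Timecode: 00:00:28:01.

00:00:28:01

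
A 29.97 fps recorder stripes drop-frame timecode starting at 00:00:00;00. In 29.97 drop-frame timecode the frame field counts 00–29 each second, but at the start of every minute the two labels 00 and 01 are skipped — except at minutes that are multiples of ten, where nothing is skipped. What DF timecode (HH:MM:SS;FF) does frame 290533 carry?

Each 10-minute DF block holds 10 × 60 × 30 − 9 × 2 = 17982 frames. 290533 ÷ 17982 → 16 full blocks, remainder 2821.
Within the partial block the first minute is 1800 frames and each further minute 1798, so 1 further minute boundary passed. Total skipped labels = 18 × 16 + 2 × 1 = 290.
Non-drop label index = 290533 + 290 = 290823; at 30 labels/s that is 02:41:34:03, i.e. DF 02:41:34;03.

02:41:34;03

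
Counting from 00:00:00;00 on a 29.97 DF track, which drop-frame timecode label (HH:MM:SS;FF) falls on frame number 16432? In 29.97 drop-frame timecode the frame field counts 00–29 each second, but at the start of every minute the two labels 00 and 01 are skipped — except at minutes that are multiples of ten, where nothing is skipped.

Ten DF minutes hold 17982 frames, so frame 16432 lies in block 0 (frames 0–17981) with 16432 frames into that block.
The block's first minute is 1800 frames and the rest 1798 each; 16432 frames reaches minute 9, so 0 × 18 + 9 × 2 = 18 labels have been skipped so far.
Adding those back, label number 16432 + 18 = 16450 at 30 labels/s is 548 s + 10 f = 0 h 9 min 8 s frame 10, i.e. 00:09:08;10.

00:09:08;10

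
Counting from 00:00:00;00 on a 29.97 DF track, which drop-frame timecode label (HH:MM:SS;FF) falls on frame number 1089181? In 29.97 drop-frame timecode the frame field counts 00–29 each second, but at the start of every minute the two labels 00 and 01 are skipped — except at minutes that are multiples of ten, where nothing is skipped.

Each 10-minute DF block holds 10 × 60 × 30 − 9 × 2 = 17982 frames. 1089181 ÷ 17982 → 60 full blocks, remainder 10261.
Within the partial block the first minute is 1800 frames and each further minute 1798, so 5 further minute boundaries passed. Total skipped labels = 18 × 60 + 2 × 5 = 1090.
Non-drop label index = 1089181 + 1090 = 1090271; at 30 labels/s that is 10:05:42:11, i.e. DF 10:05:42;11.

10:05:42;11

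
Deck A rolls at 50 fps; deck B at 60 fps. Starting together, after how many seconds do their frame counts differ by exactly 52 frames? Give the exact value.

The gap grows by |60 − 50| = 10 frames per second.
Time for a 52-frame gap: 52 ÷ (10) = 5.2 s.

5.2 seconds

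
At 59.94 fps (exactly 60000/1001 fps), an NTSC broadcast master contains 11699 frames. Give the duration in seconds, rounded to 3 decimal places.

195.178 seconds

Running time = 11699 × 1001/60000 = 11710699/60000 s ≈ 195.178 s.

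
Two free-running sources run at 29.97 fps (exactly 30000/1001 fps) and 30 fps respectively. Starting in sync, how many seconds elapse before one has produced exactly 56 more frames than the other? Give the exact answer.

28028/15 seconds

The gap grows by |30 − 30000/1001| = 30/1001 frames per second.
Time for a 56-frame gap: 56 ÷ (30/1001) = 28028/15 s.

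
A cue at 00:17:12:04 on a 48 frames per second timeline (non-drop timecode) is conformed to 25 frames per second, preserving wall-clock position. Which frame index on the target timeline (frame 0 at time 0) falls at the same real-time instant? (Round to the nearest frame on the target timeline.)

Source frame index: (0×3600 + 17×60 + 12) × 48 + 4 = 49540.
Real time: 49540 / (48) = 12385/12 s.
Target frame: (12385/12) × (25) = 309625/12 ≈ 25802.083 → 25802.

frame 25802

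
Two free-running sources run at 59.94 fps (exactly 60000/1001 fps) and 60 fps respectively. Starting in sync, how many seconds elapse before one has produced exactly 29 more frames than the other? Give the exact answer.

29029/60 seconds

The gap grows by |60 − 60000/1001| = 60/1001 frames per second.
Time for a 29-frame gap: 29 ÷ (60/1001) = 29029/60 s.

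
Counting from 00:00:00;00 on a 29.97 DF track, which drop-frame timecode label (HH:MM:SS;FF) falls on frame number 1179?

Each 10-minute DF block holds 10 × 60 × 30 − 9 × 2 = 17982 frames. 1179 ÷ 17982 → 0 full blocks, remainder 1179.
Within the partial block the first minute is 1800 frames and each further minute 1798, so 0 further minute boundaries passed. Total skipped labels = 18 × 0 + 2 × 0 = 0.
Non-drop label index = 1179 + 0 = 1179; at 30 labels/s that is 00:00:39:09, i.e. DF 00:00:39;09.

00:00:39;09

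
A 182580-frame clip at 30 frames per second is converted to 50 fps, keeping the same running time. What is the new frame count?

304300 frames

Frames at target rate = 182580 × (50) / (30) = 304300.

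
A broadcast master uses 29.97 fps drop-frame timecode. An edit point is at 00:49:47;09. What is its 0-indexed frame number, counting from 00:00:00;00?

Complete 10-minute blocks: 4, each 17982 frames → 71928.
Remaining 9 whole minutes in the current block: 1800 + 8 × 1798 = 16184 frames.
Within the current minute: 47 × 30 + 9 − 2 = 1417 (labels ;00/;01 skipped at this minute). Total = 71928 + 16184 + 1417 = 89529.

89529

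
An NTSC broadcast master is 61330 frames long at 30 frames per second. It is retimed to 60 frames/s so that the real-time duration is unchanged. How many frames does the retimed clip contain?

Target frames = source frames × (target rate / source rate) = 61330 × (60)/(30) = 61330 × 2 = 122660.

122660 frames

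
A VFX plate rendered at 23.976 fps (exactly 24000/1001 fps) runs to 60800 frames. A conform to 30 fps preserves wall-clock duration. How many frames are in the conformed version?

76076 frames

Target frames = source frames × (target rate / source rate) = 60800 × (30)/(24000/1001) = 60800 × 1001/800 = 76076.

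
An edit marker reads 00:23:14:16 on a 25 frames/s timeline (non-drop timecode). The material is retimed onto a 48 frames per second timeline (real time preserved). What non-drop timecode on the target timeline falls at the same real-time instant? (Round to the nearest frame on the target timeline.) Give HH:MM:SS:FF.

Source frame index: (0×3600 + 23×60 + 14) × 25 + 16 = 34866.
Real time: 34866 / (25) = 34866/25 s.
Target frame: (34866/25) × (48) = 1673568/25 ≈ 66942.720 → 66943.
At 48 labels/s: frame 66943 → 00:23:14:31.

00:23:14:31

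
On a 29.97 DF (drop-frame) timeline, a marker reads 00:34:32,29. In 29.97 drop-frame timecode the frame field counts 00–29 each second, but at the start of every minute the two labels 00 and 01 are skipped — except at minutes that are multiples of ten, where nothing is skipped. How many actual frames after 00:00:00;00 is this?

Complete 10-minute blocks: 3, each 17982 frames → 53946.
Remaining 4 whole minutes in the current block: 1800 + 3 × 1798 = 7194 frames.
Within the current minute: 32 × 30 + 29 − 2 = 987 (labels ;00/;01 skipped at this minute). Total = 53946 + 7194 + 987 = 62127.

62127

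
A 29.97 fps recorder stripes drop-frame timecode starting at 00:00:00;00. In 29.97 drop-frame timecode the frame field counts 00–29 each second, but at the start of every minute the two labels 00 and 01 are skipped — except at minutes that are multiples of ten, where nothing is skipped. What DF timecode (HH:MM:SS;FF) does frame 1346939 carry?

Each 10-minute DF block holds 10 × 60 × 30 − 9 × 2 = 17982 frames. 1346939 ÷ 17982 → 74 full blocks, remainder 16271.
Within the partial block the first minute is 1800 frames and each further minute 1798, so 9 further minute boundaries passed. Total skipped labels = 18 × 74 + 2 × 9 = 1350.
Non-drop label index = 1346939 + 1350 = 1348289; at 30 labels/s that is 12:29:02:29, i.e. DF 12:29:02;29.

12:29:02;29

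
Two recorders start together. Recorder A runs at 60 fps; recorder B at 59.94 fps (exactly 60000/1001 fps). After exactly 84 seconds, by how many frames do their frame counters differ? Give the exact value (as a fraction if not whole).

720/143 frames

A emits 60 × 84 = 5040 frames; B emits 60000/1001 × 84 = 720000/143.
Difference = 720/143 frames (≈ 5.0350); B is behind A.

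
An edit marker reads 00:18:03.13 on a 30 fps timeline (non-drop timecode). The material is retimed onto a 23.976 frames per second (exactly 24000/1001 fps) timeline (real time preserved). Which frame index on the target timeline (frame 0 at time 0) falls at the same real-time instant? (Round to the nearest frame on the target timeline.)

Source frame index: (0×3600 + 18×60 + 3) × 30 + 13 = 32503.
Real time: 32503 / (30) = 32503/30 s.
Target frame: (32503/30) × (24000/1001) = 26002400/1001 ≈ 25976.424 → 25976.

frame 25976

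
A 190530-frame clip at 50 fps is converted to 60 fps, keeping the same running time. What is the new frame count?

Target frames = source frames × (target rate / source rate) = 190530 × (60)/(50) = 190530 × 6/5 = 228636.

228636 frames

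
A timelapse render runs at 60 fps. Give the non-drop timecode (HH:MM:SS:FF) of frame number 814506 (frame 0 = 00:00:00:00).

814506 ÷ 60 = 13575 full seconds, remainder 6 frames.
13575 s = 3 h 46 min 15 s.
Timecode: 03:46:15:06.

03:46:15:06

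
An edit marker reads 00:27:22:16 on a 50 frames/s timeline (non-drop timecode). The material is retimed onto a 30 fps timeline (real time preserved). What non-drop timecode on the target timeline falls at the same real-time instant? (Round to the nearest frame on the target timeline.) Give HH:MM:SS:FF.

Source frame index: (0×3600 + 27×60 + 22) × 50 + 16 = 82116.
Real time: 82116 / (50) = 41058/25 s.
Target frame: (41058/25) × (30) = 246348/5 ≈ 49269.600 → 49270.
At 30 labels/s: frame 49270 → 00:27:22:10.

00:27:22:10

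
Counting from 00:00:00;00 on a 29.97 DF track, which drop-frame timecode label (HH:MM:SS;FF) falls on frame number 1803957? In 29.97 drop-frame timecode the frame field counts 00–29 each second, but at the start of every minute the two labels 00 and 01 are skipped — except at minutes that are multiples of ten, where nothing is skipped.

16:43:12;03

Each 10-minute DF block holds 10 × 60 × 30 − 9 × 2 = 17982 frames. 1803957 ÷ 17982 → 100 full blocks, remainder 5757.
Within the partial block the first minute is 1800 frames and each further minute 1798, so 3 further minute boundaries passed. Total skipped labels = 18 × 100 + 2 × 3 = 1806.
Non-drop label index = 1803957 + 1806 = 1805763; at 30 labels/s that is 16:43:12:03, i.e. DF 16:43:12;03.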